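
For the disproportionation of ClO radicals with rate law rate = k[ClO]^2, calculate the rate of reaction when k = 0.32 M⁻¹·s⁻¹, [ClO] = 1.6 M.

0.8192 M/s

Step 1: Identify the rate law: rate = k[ClO]^2
Step 2: Substitute values: rate = 0.32 × (1.6)^2
Step 3: Calculate: rate = 0.32 × 2.56 = 0.8192 M/s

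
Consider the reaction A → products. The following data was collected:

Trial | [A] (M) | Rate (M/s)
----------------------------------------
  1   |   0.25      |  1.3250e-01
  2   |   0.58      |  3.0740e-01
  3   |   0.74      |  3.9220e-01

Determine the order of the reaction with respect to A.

first order (1)

Step 1: Compare trials to find order n where rate₂/rate₁ = ([A]₂/[A]₁)^n
Step 2: rate₂/rate₁ = 3.0740e-01/1.3250e-01 = 2.32
Step 3: [A]₂/[A]₁ = 0.58/0.25 = 2.32
Step 4: n = ln(2.32)/ln(2.32) = 1.00 ≈ 1
Step 5: The reaction is first order in A.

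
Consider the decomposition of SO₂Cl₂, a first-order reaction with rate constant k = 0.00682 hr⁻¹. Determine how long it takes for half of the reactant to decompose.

101.6 hr

Step 1: For a first-order reaction, t₁/₂ = ln(2)/k
Step 2: t₁/₂ = ln(2)/0.00682
Step 3: t₁/₂ = 0.6931/0.00682 = 101.6 hr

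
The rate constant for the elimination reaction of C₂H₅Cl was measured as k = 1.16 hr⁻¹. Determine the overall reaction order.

first order (1)

Step 1: The units of k for an nth-order reaction are (concentration)^(1-n)·(time)⁻¹.
Step 2: Here k has units hr⁻¹, so the concentration exponent is 0.
Step 3: 1 - n = 0 ⇒ n = 1. The reaction is first order.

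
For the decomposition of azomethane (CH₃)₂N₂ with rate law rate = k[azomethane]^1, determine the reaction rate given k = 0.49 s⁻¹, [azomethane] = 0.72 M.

0.3528 M/s

Step 1: Identify the rate law: rate = k[azomethane]^1
Step 2: Substitute values: rate = 0.49 × (0.72)^1
Step 3: Calculate: rate = 0.49 × 0.72 = 0.3528 M/s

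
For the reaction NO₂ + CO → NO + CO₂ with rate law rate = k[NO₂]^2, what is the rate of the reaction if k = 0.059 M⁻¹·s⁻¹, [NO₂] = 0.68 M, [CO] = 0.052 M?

0.02728 M/s

Step 1: The rate law is rate = k[NO₂]^2
Step 2: Note that the rate does not depend on [CO] (zero order in CO).
Step 3: rate = 0.059 × (0.68)^2 = 0.0272816 M/s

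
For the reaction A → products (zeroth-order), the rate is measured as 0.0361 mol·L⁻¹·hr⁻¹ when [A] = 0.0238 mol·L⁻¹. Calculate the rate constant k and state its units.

0.0361 mol·L⁻¹·hr⁻¹

Step 1: For a zeroth-order reaction, rate = k (independent of concentration).
Step 2: k = rate = 0.0361 mol·L⁻¹·hr⁻¹.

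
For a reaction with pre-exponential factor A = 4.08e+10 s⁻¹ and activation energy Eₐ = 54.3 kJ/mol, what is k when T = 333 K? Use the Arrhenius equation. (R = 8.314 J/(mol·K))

1.24e+02 s⁻¹

Step 1: Use the Arrhenius equation: k = A × exp(-Eₐ/RT)
Step 2: Convert Eₐ to J/mol: 54.3 kJ/mol = 54300 J/mol
Step 3: Calculate the exponent: -Eₐ/(RT) = -54300/(8.314 × 333) = -19.61307
Step 4: k = 4.08e+10 × exp(-19.61307)
Step 5: k = 4.08e+10 × 3.03495e-09 = 1.2383e+02 s⁻¹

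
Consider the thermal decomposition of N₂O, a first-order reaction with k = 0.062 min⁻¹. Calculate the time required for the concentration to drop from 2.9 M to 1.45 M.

11.18 min

Step 1: For first-order: t = ln([N₂O]₀/[N₂O])/k
Step 2: t = ln(2.9/1.45)/0.062
Step 3: t = ln(2)/0.062
Step 4: t = 0.6931/0.062 = 11.18 min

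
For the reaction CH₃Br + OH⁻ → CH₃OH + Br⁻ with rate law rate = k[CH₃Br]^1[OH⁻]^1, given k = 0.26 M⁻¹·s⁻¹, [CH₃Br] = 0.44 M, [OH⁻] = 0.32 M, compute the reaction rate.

0.03661 M/s

Step 1: The rate law is rate = k[CH₃Br]^1[OH⁻]^1
Step 2: Substitute: rate = 0.26 × (0.44)^1 × (0.32)^1
Step 3: rate = 0.26 × 0.44 × 0.32 = 0.036608 M/s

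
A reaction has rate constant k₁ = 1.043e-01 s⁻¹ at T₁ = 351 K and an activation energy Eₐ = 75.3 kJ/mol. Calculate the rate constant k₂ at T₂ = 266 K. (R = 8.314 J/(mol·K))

2.737e-05 s⁻¹

Step 1: Use the two-temperature Arrhenius form: ln(k₂/k₁) = -Eₐ/R × (1/T₂ - 1/T₁)
Step 2: Convert Eₐ to J/mol: 75.3 kJ/mol = 75300 J/mol
Step 3: 1/T₂ - 1/T₁ = 1/266 - 1/351 = 9.103956e-04 K⁻¹
Step 4: ln(k₂/k₁) = -75300/8.314 × 9.103956e-04 = -8.24546
Step 5: k₂ = k₁ × exp(-8.24546) = 1.043e-01 × 2.62447e-04 = 2.737e-05 s⁻¹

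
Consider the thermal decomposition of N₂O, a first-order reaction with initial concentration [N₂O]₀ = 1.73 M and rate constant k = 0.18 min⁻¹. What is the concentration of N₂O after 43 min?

0.0007527 M

Step 1: For a first-order reaction: [N₂O] = [N₂O]₀ × e^(-kt)
Step 2: [N₂O] = 1.73 × e^(-0.18 × 43)
Step 3: [N₂O] = 1.73 × e^(-7.74)
Step 4: [N₂O] = 1.73 × 0.000435072 = 0.0007527 M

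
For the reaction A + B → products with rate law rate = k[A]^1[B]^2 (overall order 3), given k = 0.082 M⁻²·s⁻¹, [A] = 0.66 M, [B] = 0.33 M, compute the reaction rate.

0.005894 M/s

Step 1: The rate law is rate = k[A]^1[B]^2, overall order = 1+2 = 3
Step 2: Substitute values: rate = 0.082 × (0.66)^1 × (0.33)^2
Step 3: rate = 0.082 × 0.66 × 0.1089 = 0.00589367 M/s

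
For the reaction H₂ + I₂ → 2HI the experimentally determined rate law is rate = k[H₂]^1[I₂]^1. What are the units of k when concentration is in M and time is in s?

M⁻¹·s⁻¹

Step 1: Overall order = 1 + 1 = 2.
Step 2: rate has units M·s⁻¹; [H₂]^1[I₂]^1 has units M^2.
Step 3: k = rate/([H₂]^1[I₂]^1), so units of k = M^(1-2)·s⁻¹ = M⁻¹·s⁻¹.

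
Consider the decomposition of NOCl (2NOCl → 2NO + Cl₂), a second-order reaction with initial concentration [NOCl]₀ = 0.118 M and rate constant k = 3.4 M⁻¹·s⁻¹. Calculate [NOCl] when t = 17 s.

0.01509 M

Step 1: For a second-order reaction: 1/[NOCl] = 1/[NOCl]₀ + kt
Step 2: 1/[NOCl] = 1/0.118 + 3.4 × 17
Step 3: 1/[NOCl] = 8.475 + 57.8 = 66.27
Step 4: [NOCl] = 1/66.27 = 0.01509 M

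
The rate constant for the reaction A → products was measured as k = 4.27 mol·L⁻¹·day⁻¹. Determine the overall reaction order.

zeroth order (0)

Step 1: The units of k for an nth-order reaction are (concentration)^(1-n)·(time)⁻¹.
Step 2: Here k has units mol·L⁻¹·day⁻¹, so the concentration exponent is 1.
Step 3: 1 - n = 1 ⇒ n = 0. The reaction is zeroth order.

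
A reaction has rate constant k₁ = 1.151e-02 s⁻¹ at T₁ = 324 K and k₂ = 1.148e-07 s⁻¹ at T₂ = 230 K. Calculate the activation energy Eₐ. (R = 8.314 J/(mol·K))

75.9 kJ/mol

Step 1: Use the two-temperature Arrhenius form: ln(k₂/k₁) = -Eₐ/R × (1/T₂ - 1/T₁)
Step 2: ln(k₂/k₁) = ln(1.148e-07/1.151e-02) = ln(9.97394e-06) = -11.5155
Step 3: 1/T₂ - 1/T₁ = 1/230 - 1/324 = 1.261406e-03 K⁻¹
Step 4: Eₐ = -R × ln(k₂/k₁) / (1/T₂ - 1/T₁) = -8.314 × -11.5155 / 1.261406e-03
Step 5: Eₐ = 7.5900e+04 J/mol = 75.9 kJ/mol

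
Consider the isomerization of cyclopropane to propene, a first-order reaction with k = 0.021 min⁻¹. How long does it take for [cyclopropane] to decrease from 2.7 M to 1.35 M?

33.01 min

Step 1: For first-order: t = ln([cyclopropane]₀/[cyclopropane])/k
Step 2: t = ln(2.7/1.35)/0.021
Step 3: t = ln(2)/0.021
Step 4: t = 0.6931/0.021 = 33.01 min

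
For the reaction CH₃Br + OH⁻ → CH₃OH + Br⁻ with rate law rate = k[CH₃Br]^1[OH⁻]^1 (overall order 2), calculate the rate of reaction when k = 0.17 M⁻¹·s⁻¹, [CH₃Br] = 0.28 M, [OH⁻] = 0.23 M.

0.01095 M/s

Step 1: The rate law is rate = k[CH₃Br]^1[OH⁻]^1, overall order = 1+1 = 2
Step 2: Substitute values: rate = 0.17 × (0.28)^1 × (0.23)^1
Step 3: rate = 0.17 × 0.28 × 0.23 = 0.010948 M/s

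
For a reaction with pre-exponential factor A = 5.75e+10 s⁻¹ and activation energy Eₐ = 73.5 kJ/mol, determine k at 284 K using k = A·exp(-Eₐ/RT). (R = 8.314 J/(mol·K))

1.74e-03 s⁻¹

Step 1: Use the Arrhenius equation: k = A × exp(-Eₐ/RT)
Step 2: Convert Eₐ to J/mol: 73.5 kJ/mol = 73500 J/mol
Step 3: Calculate the exponent: -Eₐ/(RT) = -73500/(8.314 × 284) = -31.12856
Step 4: k = 5.75e+10 × exp(-31.12856)
Step 5: k = 5.75e+10 × 3.02718e-14 = 1.7406e-03 s⁻¹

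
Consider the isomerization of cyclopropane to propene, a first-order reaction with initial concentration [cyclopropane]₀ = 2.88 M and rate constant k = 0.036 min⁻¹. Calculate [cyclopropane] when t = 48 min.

0.5116 M

Step 1: For a first-order reaction: [cyclopropane] = [cyclopropane]₀ × e^(-kt)
Step 2: [cyclopropane] = 2.88 × e^(-0.036 × 48)
Step 3: [cyclopropane] = 2.88 × e^(-1.728)
Step 4: [cyclopropane] = 2.88 × 0.177639 = 0.5116 M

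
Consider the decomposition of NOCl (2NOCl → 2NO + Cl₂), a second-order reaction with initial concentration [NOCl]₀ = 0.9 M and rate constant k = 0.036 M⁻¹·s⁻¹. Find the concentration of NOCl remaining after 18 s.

0.5685 M

Step 1: For a second-order reaction: 1/[NOCl] = 1/[NOCl]₀ + kt
Step 2: 1/[NOCl] = 1/0.9 + 0.036 × 18
Step 3: 1/[NOCl] = 1.111 + 0.648 = 1.759
Step 4: [NOCl] = 1/1.759 = 0.5685 M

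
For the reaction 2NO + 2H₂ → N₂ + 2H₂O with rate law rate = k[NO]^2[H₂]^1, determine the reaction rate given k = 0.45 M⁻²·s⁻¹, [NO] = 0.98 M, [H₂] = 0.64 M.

0.2766 M/s

Step 1: The rate law is rate = k[NO]^2[H₂]^1
Step 2: Substitute: rate = 0.45 × (0.98)^2 × (0.64)^1
Step 3: rate = 0.45 × 0.9604 × 0.64 = 0.276595 M/s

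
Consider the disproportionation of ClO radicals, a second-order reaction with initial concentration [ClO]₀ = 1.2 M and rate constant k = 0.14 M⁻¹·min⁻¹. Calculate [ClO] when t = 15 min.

0.3409 M

Step 1: For a second-order reaction: 1/[ClO] = 1/[ClO]₀ + kt
Step 2: 1/[ClO] = 1/1.2 + 0.14 × 15
Step 3: 1/[ClO] = 0.8333 + 2.1 = 2.933
Step 4: [ClO] = 1/2.933 = 0.3409 M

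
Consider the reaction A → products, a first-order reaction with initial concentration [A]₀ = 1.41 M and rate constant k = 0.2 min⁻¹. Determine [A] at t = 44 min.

0.0002125 M

Step 1: For a first-order reaction: [A] = [A]₀ × e^(-kt)
Step 2: [A] = 1.41 × e^(-0.2 × 44)
Step 3: [A] = 1.41 × e^(-8.8)
Step 4: [A] = 1.41 × 0.000150733 = 0.0002125 M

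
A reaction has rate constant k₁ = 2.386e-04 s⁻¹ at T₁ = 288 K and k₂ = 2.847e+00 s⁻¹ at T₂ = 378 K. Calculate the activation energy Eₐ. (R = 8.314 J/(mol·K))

94.4 kJ/mol

Step 1: Use the two-temperature Arrhenius form: ln(k₂/k₁) = -Eₐ/R × (1/T₂ - 1/T₁)
Step 2: ln(k₂/k₁) = ln(2.847e+00/2.386e-04) = ln(11932.1) = 9.38699
Step 3: 1/T₂ - 1/T₁ = 1/378 - 1/288 = -8.267196e-04 K⁻¹
Step 4: Eₐ = -R × ln(k₂/k₁) / (1/T₂ - 1/T₁) = -8.314 × 9.38699 / -8.267196e-04
Step 5: Eₐ = 9.4401e+04 J/mol = 94.4 kJ/mol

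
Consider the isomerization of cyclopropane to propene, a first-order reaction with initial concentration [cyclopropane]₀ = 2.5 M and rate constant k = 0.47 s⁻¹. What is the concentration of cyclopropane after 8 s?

0.05821 M

Step 1: For a first-order reaction: [cyclopropane] = [cyclopropane]₀ × e^(-kt)
Step 2: [cyclopropane] = 2.5 × e^(-0.47 × 8)
Step 3: [cyclopropane] = 2.5 × e^(-3.76)
Step 4: [cyclopropane] = 2.5 × 0.0232837 = 0.05821 M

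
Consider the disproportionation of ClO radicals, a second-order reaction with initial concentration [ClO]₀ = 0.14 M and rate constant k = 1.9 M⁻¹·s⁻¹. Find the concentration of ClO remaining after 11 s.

0.03566 M

Step 1: For a second-order reaction: 1/[ClO] = 1/[ClO]₀ + kt
Step 2: 1/[ClO] = 1/0.14 + 1.9 × 11
Step 3: 1/[ClO] = 7.143 + 20.9 = 28.04
Step 4: [ClO] = 1/28.04 = 0.03566 M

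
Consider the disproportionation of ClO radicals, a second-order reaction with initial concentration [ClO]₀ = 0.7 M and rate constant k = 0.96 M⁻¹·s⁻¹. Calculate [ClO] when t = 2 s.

0.2986 M

Step 1: For a second-order reaction: 1/[ClO] = 1/[ClO]₀ + kt
Step 2: 1/[ClO] = 1/0.7 + 0.96 × 2
Step 3: 1/[ClO] = 1.429 + 1.92 = 3.349
Step 4: [ClO] = 1/3.349 = 0.2986 M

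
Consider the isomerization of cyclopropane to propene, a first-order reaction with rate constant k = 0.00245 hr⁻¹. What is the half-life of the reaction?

282.9 hr

Step 1: For a first-order reaction, t₁/₂ = ln(2)/k
Step 2: t₁/₂ = ln(2)/0.00245
Step 3: t₁/₂ = 0.6931/0.00245 = 282.9 hr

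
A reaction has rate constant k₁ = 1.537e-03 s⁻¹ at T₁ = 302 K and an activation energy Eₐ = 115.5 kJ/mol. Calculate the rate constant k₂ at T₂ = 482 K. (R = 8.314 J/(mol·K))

4.439e+04 s⁻¹

Step 1: Use the two-temperature Arrhenius form: ln(k₂/k₁) = -Eₐ/R × (1/T₂ - 1/T₁)
Step 2: Convert Eₐ to J/mol: 115.5 kJ/mol = 115500 J/mol
Step 3: 1/T₂ - 1/T₁ = 1/482 - 1/302 = -1.236569e-03 K⁻¹
Step 4: ln(k₂/k₁) = -115500/8.314 × -1.236569e-03 = 17.17870
Step 5: k₂ = k₁ × exp(17.17870) = 1.537e-03 × 2.88812e+07 = 4.439e+04 s⁻¹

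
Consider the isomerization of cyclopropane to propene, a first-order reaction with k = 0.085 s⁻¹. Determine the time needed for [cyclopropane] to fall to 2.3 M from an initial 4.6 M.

8.155 s

Step 1: For first-order: t = ln([cyclopropane]₀/[cyclopropane])/k
Step 2: t = ln(4.6/2.3)/0.085
Step 3: t = ln(2)/0.085
Step 4: t = 0.6931/0.085 = 8.155 s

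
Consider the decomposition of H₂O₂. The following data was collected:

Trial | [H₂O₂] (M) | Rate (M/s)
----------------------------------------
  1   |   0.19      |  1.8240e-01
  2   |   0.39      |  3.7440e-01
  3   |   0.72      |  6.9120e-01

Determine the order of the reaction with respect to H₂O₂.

first order (1)

Step 1: Compare trials to find order n where rate₂/rate₁ = ([H₂O₂]₂/[H₂O₂]₁)^n
Step 2: rate₂/rate₁ = 3.7440e-01/1.8240e-01 = 2.053
Step 3: [H₂O₂]₂/[H₂O₂]₁ = 0.39/0.19 = 2.053
Step 4: n = ln(2.053)/ln(2.053) = 1.00 ≈ 1
Step 5: The reaction is first order in H₂O₂.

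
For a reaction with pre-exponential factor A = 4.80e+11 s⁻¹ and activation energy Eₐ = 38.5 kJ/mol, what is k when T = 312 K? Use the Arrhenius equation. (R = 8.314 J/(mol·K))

1.72e+05 s⁻¹

Step 1: Use the Arrhenius equation: k = A × exp(-Eₐ/RT)
Step 2: Convert Eₐ to J/mol: 38.5 kJ/mol = 38500 J/mol
Step 3: Calculate the exponent: -Eₐ/(RT) = -38500/(8.314 × 312) = -14.84213
Step 4: k = 4.80e+11 × exp(-14.84213)
Step 5: k = 4.80e+11 × 3.58216e-07 = 1.7194e+05 s⁻¹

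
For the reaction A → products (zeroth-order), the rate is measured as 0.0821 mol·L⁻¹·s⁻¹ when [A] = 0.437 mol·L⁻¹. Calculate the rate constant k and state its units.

0.0821 mol·L⁻¹·s⁻¹

Step 1: For a zeroth-order reaction, rate = k (independent of concentration).
Step 2: k = rate = 0.0821 mol·L⁻¹·s⁻¹.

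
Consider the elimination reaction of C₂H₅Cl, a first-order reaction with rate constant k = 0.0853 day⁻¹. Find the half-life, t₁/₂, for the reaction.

8.126 day

Step 1: For a first-order reaction, t₁/₂ = ln(2)/k
Step 2: t₁/₂ = ln(2)/0.0853
Step 3: t₁/₂ = 0.6931/0.0853 = 8.126 day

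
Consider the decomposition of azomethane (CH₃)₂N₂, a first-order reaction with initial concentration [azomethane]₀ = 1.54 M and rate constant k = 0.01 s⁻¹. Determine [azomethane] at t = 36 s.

1.074 M

Step 1: For a first-order reaction: [azomethane] = [azomethane]₀ × e^(-kt)
Step 2: [azomethane] = 1.54 × e^(-0.01 × 36)
Step 3: [azomethane] = 1.54 × e^(-0.36)
Step 4: [azomethane] = 1.54 × 0.697676 = 1.074 M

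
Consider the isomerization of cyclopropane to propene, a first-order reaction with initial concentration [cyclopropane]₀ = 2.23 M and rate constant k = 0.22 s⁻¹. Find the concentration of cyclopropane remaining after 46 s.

8.979e-05 M

Step 1: For a first-order reaction: [cyclopropane] = [cyclopropane]₀ × e^(-kt)
Step 2: [cyclopropane] = 2.23 × e^(-0.22 × 46)
Step 3: [cyclopropane] = 2.23 × e^(-10.12)
Step 4: [cyclopropane] = 2.23 × 4.02661e-05 = 8.979e-05 M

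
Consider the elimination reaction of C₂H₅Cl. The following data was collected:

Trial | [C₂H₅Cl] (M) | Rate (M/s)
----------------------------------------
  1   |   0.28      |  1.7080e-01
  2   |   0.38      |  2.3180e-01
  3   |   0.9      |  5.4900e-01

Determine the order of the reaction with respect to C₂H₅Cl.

first order (1)

Step 1: Compare trials to find order n where rate₂/rate₁ = ([C₂H₅Cl]₂/[C₂H₅Cl]₁)^n
Step 2: rate₂/rate₁ = 2.3180e-01/1.7080e-01 = 1.357
Step 3: [C₂H₅Cl]₂/[C₂H₅Cl]₁ = 0.38/0.28 = 1.357
Step 4: n = ln(1.357)/ln(1.357) = 1.00 ≈ 1
Step 5: The reaction is first order in C₂H₅Cl.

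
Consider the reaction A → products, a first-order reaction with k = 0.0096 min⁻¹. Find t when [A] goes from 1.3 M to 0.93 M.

34.89 min

Step 1: For first-order: t = ln([A]₀/[A])/k
Step 2: t = ln(1.3/0.93)/0.0096
Step 3: t = ln(1.398)/0.0096
Step 4: t = 0.3349/0.0096 = 34.89 min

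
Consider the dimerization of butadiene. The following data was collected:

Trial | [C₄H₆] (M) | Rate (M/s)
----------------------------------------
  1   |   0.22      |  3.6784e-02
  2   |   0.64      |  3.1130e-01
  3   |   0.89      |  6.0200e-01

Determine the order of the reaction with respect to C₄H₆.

second order (2)

Step 1: Compare trials to find order n where rate₂/rate₁ = ([C₄H₆]₂/[C₄H₆]₁)^n
Step 2: rate₂/rate₁ = 3.1130e-01/3.6784e-02 = 8.463
Step 3: [C₄H₆]₂/[C₄H₆]₁ = 0.64/0.22 = 2.909
Step 4: n = ln(8.463)/ln(2.909) = 2.00 ≈ 2
Step 5: The reaction is second order in C₄H₆.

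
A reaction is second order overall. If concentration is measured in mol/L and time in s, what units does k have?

(mol/L)⁻¹·s⁻¹

Step 1: For overall order n, rate = k × (concentration)^n.
Step 2: Rate has units mol/L·s⁻¹; concentration term has units (mol/L)^2.
Step 3: k = rate / (concentration)^n, so units of k = (mol/L)^(1-2)·s⁻¹ = (mol/L)⁻¹·s⁻¹.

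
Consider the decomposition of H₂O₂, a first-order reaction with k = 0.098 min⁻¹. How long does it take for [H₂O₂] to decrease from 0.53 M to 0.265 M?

7.073 min

Step 1: For first-order: t = ln([H₂O₂]₀/[H₂O₂])/k
Step 2: t = ln(0.53/0.265)/0.098
Step 3: t = ln(2)/0.098
Step 4: t = 0.6931/0.098 = 7.073 min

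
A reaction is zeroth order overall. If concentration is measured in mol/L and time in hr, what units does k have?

mol/L·hr⁻¹

Step 1: For overall order n, rate = k × (concentration)^n.
Step 2: Rate has units mol/L·hr⁻¹; concentration term has units (mol/L)^0.
Step 3: k = rate / (concentration)^n, so units of k = (mol/L)^(1-0)·hr⁻¹ = mol/L·hr⁻¹.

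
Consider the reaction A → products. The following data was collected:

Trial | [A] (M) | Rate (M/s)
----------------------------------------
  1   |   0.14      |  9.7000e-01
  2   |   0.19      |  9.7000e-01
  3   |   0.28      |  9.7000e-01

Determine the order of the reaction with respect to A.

zeroth order (0)

Step 1: Compare trials - when concentration changes, rate stays constant.
Step 2: rate₂/rate₁ = 9.7000e-01/9.7000e-01 = 1
Step 3: [A]₂/[A]₁ = 0.19/0.14 = 1.357
Step 4: Since rate ratio ≈ (conc ratio)^0, the reaction is zeroth order.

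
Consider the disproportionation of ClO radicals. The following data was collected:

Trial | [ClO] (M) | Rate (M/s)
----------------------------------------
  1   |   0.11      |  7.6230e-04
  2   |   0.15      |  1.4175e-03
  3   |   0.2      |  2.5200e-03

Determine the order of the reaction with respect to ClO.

second order (2)

Step 1: Compare trials to find order n where rate₂/rate₁ = ([ClO]₂/[ClO]₁)^n
Step 2: rate₂/rate₁ = 1.4175e-03/7.6230e-04 = 1.86
Step 3: [ClO]₂/[ClO]₁ = 0.15/0.11 = 1.364
Step 4: n = ln(1.86)/ln(1.364) = 2.00 ≈ 2
Step 5: The reaction is second order in ClO.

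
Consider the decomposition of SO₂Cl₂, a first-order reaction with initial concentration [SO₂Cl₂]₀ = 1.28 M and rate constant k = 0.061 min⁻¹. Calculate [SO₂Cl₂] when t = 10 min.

0.6955 M

Step 1: For a first-order reaction: [SO₂Cl₂] = [SO₂Cl₂]₀ × e^(-kt)
Step 2: [SO₂Cl₂] = 1.28 × e^(-0.061 × 10)
Step 3: [SO₂Cl₂] = 1.28 × e^(-0.61)
Step 4: [SO₂Cl₂] = 1.28 × 0.543351 = 0.6955 M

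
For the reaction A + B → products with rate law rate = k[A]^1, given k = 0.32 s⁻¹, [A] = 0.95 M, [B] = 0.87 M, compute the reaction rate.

0.304 M/s

Step 1: The rate law is rate = k[A]^1
Step 2: Note that the rate does not depend on [B] (zero order in B).
Step 3: rate = 0.32 × (0.95)^1 = 0.304 M/s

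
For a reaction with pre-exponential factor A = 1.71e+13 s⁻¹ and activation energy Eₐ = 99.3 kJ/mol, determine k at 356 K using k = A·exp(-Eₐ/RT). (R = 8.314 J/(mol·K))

4.60e-02 s⁻¹

Step 1: Use the Arrhenius equation: k = A × exp(-Eₐ/RT)
Step 2: Convert Eₐ to J/mol: 99.3 kJ/mol = 99300 J/mol
Step 3: Calculate the exponent: -Eₐ/(RT) = -99300/(8.314 × 356) = -33.54975
Step 4: k = 1.71e+13 × exp(-33.54975)
Step 5: k = 1.71e+13 × 2.68862e-15 = 4.5975e-02 s⁻¹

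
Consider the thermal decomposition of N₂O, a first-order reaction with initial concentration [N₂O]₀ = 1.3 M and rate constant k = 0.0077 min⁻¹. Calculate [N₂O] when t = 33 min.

1.008 M

Step 1: For a first-order reaction: [N₂O] = [N₂O]₀ × e^(-kt)
Step 2: [N₂O] = 1.3 × e^(-0.0077 × 33)
Step 3: [N₂O] = 1.3 × e^(-0.2541)
Step 4: [N₂O] = 1.3 × 0.775614 = 1.008 M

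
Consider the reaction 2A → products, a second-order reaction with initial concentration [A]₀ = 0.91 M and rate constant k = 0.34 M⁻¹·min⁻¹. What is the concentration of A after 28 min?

0.09417 M

Step 1: For a second-order reaction: 1/[A] = 1/[A]₀ + kt
Step 2: 1/[A] = 1/0.91 + 0.34 × 28
Step 3: 1/[A] = 1.099 + 9.52 = 10.62
Step 4: [A] = 1/10.62 = 0.09417 M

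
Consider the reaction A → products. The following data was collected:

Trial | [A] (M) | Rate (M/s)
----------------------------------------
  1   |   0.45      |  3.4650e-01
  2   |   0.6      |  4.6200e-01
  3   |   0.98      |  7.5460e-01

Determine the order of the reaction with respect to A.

first order (1)

Step 1: Compare trials to find order n where rate₂/rate₁ = ([A]₂/[A]₁)^n
Step 2: rate₂/rate₁ = 4.6200e-01/3.4650e-01 = 1.333
Step 3: [A]₂/[A]₁ = 0.6/0.45 = 1.333
Step 4: n = ln(1.333)/ln(1.333) = 1.00 ≈ 1
Step 5: The reaction is first order in A.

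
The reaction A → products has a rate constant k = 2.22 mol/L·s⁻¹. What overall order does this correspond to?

zeroth order (0)

Step 1: The units of k for an nth-order reaction are (concentration)^(1-n)·(time)⁻¹.
Step 2: Here k has units mol/L·s⁻¹, so the concentration exponent is 1.
Step 3: 1 - n = 1 ⇒ n = 0. The reaction is zeroth order.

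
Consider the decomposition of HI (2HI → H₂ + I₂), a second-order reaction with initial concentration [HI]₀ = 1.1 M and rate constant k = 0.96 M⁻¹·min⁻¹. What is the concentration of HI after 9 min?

0.1047 M

Step 1: For a second-order reaction: 1/[HI] = 1/[HI]₀ + kt
Step 2: 1/[HI] = 1/1.1 + 0.96 × 9
Step 3: 1/[HI] = 0.9091 + 8.64 = 9.549
Step 4: [HI] = 1/9.549 = 0.1047 M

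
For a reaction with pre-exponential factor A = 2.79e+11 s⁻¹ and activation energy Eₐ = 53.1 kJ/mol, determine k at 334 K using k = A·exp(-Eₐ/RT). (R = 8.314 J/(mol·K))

1.38e+03 s⁻¹

Step 1: Use the Arrhenius equation: k = A × exp(-Eₐ/RT)
Step 2: Convert Eₐ to J/mol: 53.1 kJ/mol = 53100 J/mol
Step 3: Calculate the exponent: -Eₐ/(RT) = -53100/(8.314 × 334) = -19.12221
Step 4: k = 2.79e+11 × exp(-19.12221)
Step 5: k = 2.79e+11 × 4.95826e-09 = 1.3834e+03 s⁻¹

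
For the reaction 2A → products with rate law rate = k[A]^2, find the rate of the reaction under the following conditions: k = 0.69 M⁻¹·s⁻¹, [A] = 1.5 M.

1.552 M/s

Step 1: Identify the rate law: rate = k[A]^2
Step 2: Substitute values: rate = 0.69 × (1.5)^2
Step 3: Calculate: rate = 0.69 × 2.25 = 1.5525 M/s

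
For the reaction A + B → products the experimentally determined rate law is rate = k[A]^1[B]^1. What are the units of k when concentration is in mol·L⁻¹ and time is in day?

(mol·L⁻¹)⁻¹·day⁻¹

Step 1: Overall order = 1 + 1 = 2.
Step 2: rate has units mol·L⁻¹·day⁻¹; [A]^1[B]^1 has units (mol·L⁻¹)^2.
Step 3: k = rate/([A]^1[B]^1), so units of k = (mol·L⁻¹)^(1-2)·day⁻¹ = (mol·L⁻¹)⁻¹·day⁻¹.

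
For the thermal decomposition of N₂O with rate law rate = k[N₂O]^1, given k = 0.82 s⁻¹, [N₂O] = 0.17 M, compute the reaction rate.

0.1394 M/s

Step 1: Identify the rate law: rate = k[N₂O]^1
Step 2: Substitute values: rate = 0.82 × (0.17)^1
Step 3: Calculate: rate = 0.82 × 0.17 = 0.1394 M/s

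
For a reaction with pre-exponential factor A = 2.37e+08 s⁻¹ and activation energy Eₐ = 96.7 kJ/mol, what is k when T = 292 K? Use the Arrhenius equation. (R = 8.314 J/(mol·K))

1.19e-09 s⁻¹

Step 1: Use the Arrhenius equation: k = A × exp(-Eₐ/RT)
Step 2: Convert Eₐ to J/mol: 96.7 kJ/mol = 96700 J/mol
Step 3: Calculate the exponent: -Eₐ/(RT) = -96700/(8.314 × 292) = -39.83214
Step 4: k = 2.37e+08 × exp(-39.83214)
Step 5: k = 2.37e+08 × 5.02483e-18 = 1.1909e-09 s⁻¹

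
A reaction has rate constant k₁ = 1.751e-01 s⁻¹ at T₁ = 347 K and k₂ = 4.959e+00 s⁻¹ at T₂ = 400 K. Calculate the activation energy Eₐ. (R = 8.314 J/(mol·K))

72.8 kJ/mol

Step 1: Use the two-temperature Arrhenius form: ln(k₂/k₁) = -Eₐ/R × (1/T₂ - 1/T₁)
Step 2: ln(k₂/k₁) = ln(4.959e+00/1.751e-01) = ln(28.321) = 3.3436
Step 3: 1/T₂ - 1/T₁ = 1/400 - 1/347 = -3.818444e-04 K⁻¹
Step 4: Eₐ = -R × ln(k₂/k₁) / (1/T₂ - 1/T₁) = -8.314 × 3.3436 / -3.818444e-04
Step 5: Eₐ = 7.2801e+04 J/mol = 72.8 kJ/mol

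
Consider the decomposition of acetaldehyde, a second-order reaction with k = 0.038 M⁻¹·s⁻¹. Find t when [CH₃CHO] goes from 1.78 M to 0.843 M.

16.43 s

Step 1: For second-order: t = (1/[CH₃CHO] - 1/[CH₃CHO]₀)/k
Step 2: t = (1/0.843 - 1/1.78)/0.038
Step 3: t = (1.186 - 0.5618)/0.038
Step 4: t = 0.6244/0.038 = 16.43 s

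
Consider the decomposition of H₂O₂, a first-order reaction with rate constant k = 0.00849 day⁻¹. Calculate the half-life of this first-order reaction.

81.64 day

Step 1: For a first-order reaction, t₁/₂ = ln(2)/k
Step 2: t₁/₂ = ln(2)/0.00849
Step 3: t₁/₂ = 0.6931/0.00849 = 81.64 day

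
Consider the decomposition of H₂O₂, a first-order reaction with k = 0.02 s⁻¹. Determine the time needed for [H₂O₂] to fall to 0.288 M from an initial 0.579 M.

34.92 s

Step 1: For first-order: t = ln([H₂O₂]₀/[H₂O₂])/k
Step 2: t = ln(0.579/0.288)/0.02
Step 3: t = ln(2.01)/0.02
Step 4: t = 0.6983/0.02 = 34.92 s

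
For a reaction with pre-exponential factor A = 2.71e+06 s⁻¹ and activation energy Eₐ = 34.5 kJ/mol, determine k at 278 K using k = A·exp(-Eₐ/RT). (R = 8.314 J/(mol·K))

8.92e-01 s⁻¹

Step 1: Use the Arrhenius equation: k = A × exp(-Eₐ/RT)
Step 2: Convert Eₐ to J/mol: 34.5 kJ/mol = 34500 J/mol
Step 3: Calculate the exponent: -Eₐ/(RT) = -34500/(8.314 × 278) = -14.92672
Step 4: k = 2.71e+06 × exp(-14.92672)
Step 5: k = 2.71e+06 × 3.29161e-07 = 8.9203e-01 s⁻¹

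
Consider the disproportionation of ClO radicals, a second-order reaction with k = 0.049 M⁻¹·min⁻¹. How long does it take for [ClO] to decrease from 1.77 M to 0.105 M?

182.8 min

Step 1: For second-order: t = (1/[ClO] - 1/[ClO]₀)/k
Step 2: t = (1/0.105 - 1/1.77)/0.049
Step 3: t = (9.524 - 0.565)/0.049
Step 4: t = 8.959/0.049 = 182.8 min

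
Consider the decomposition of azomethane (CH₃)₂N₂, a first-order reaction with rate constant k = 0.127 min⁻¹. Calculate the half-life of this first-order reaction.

5.458 min

Step 1: For a first-order reaction, t₁/₂ = ln(2)/k
Step 2: t₁/₂ = ln(2)/0.127
Step 3: t₁/₂ = 0.6931/0.127 = 5.458 min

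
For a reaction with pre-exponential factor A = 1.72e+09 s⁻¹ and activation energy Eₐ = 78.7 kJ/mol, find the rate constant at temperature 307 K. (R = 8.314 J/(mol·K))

6.99e-05 s⁻¹

Step 1: Use the Arrhenius equation: k = A × exp(-Eₐ/RT)
Step 2: Convert Eₐ to J/mol: 78.7 kJ/mol = 78700 J/mol
Step 3: Calculate the exponent: -Eₐ/(RT) = -78700/(8.314 × 307) = -30.83375
Step 4: k = 1.72e+09 × exp(-30.83375)
Step 5: k = 1.72e+09 × 4.06511e-14 = 6.9920e-05 s⁻¹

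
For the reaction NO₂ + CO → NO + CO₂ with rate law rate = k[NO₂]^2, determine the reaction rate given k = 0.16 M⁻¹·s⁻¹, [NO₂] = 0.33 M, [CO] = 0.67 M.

0.01742 M/s

Step 1: The rate law is rate = k[NO₂]^2
Step 2: Note that the rate does not depend on [CO] (zero order in CO).
Step 3: rate = 0.16 × (0.33)^2 = 0.017424 M/s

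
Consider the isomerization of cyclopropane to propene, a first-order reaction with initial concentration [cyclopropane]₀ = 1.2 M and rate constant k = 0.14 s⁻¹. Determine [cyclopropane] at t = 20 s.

0.07297 M

Step 1: For a first-order reaction: [cyclopropane] = [cyclopropane]₀ × e^(-kt)
Step 2: [cyclopropane] = 1.2 × e^(-0.14 × 20)
Step 3: [cyclopropane] = 1.2 × e^(-2.8)
Step 4: [cyclopropane] = 1.2 × 0.0608101 = 0.07297 M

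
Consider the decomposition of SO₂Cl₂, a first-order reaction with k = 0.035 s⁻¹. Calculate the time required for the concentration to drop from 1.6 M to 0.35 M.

43.42 s

Step 1: For first-order: t = ln([SO₂Cl₂]₀/[SO₂Cl₂])/k
Step 2: t = ln(1.6/0.35)/0.035
Step 3: t = ln(4.571)/0.035
Step 4: t = 1.52/0.035 = 43.42 s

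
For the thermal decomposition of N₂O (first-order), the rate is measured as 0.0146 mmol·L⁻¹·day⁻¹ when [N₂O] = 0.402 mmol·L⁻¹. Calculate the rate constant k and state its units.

0.03632 day⁻¹

Step 1: rate = k[N₂O]^1, so k = rate / [N₂O]^1.
Step 2: k = 0.0146 / (0.402)^1 = 0.0146 / 0.402.
Step 3: k = 0.03632 day⁻¹.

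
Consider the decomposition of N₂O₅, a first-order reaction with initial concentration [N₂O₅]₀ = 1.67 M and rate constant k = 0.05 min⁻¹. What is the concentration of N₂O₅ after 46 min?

0.1674 M

Step 1: For a first-order reaction: [N₂O₅] = [N₂O₅]₀ × e^(-kt)
Step 2: [N₂O₅] = 1.67 × e^(-0.05 × 46)
Step 3: [N₂O₅] = 1.67 × e^(-2.3)
Step 4: [N₂O₅] = 1.67 × 0.100259 = 0.1674 M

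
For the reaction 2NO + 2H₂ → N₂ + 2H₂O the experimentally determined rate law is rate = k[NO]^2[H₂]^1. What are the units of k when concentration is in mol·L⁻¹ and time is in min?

(mol·L⁻¹)⁻²·min⁻¹

Step 1: Overall order = 2 + 1 = 3.
Step 2: rate has units mol·L⁻¹·min⁻¹; [NO]^2[H₂]^1 has units (mol·L⁻¹)^3.
Step 3: k = rate/([NO]^2[H₂]^1), so units of k = (mol·L⁻¹)^(1-3)·min⁻¹ = (mol·L⁻¹)⁻²·min⁻¹.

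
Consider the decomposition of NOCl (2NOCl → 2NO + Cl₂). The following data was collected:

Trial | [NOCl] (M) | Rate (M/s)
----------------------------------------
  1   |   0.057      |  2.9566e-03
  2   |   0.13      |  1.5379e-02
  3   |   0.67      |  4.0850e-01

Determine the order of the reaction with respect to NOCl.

second order (2)

Step 1: Compare trials to find order n where rate₂/rate₁ = ([NOCl]₂/[NOCl]₁)^n
Step 2: rate₂/rate₁ = 1.5379e-02/2.9566e-03 = 5.202
Step 3: [NOCl]₂/[NOCl]₁ = 0.13/0.057 = 2.281
Step 4: n = ln(5.202)/ln(2.281) = 2.00 ≈ 2
Step 5: The reaction is second order in NOCl.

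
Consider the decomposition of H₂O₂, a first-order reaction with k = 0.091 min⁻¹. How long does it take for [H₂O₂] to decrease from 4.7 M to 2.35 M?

7.617 min

Step 1: For first-order: t = ln([H₂O₂]₀/[H₂O₂])/k
Step 2: t = ln(4.7/2.35)/0.091
Step 3: t = ln(2)/0.091
Step 4: t = 0.6931/0.091 = 7.617 min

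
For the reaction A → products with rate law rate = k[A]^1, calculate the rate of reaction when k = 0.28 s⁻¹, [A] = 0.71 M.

0.1988 M/s

Step 1: Identify the rate law: rate = k[A]^1
Step 2: Substitute values: rate = 0.28 × (0.71)^1
Step 3: Calculate: rate = 0.28 × 0.71 = 0.1988 M/s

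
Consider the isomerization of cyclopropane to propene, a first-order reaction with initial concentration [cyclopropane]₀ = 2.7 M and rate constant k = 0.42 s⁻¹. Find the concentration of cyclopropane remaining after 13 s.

0.01148 M

Step 1: For a first-order reaction: [cyclopropane] = [cyclopropane]₀ × e^(-kt)
Step 2: [cyclopropane] = 2.7 × e^(-0.42 × 13)
Step 3: [cyclopropane] = 2.7 × e^(-5.46)
Step 4: [cyclopropane] = 2.7 × 0.00425356 = 0.01148 M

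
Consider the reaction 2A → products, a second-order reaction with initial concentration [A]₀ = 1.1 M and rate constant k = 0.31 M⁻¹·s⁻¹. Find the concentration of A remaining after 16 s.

0.1704 M

Step 1: For a second-order reaction: 1/[A] = 1/[A]₀ + kt
Step 2: 1/[A] = 1/1.1 + 0.31 × 16
Step 3: 1/[A] = 0.9091 + 4.96 = 5.869
Step 4: [A] = 1/5.869 = 0.1704 M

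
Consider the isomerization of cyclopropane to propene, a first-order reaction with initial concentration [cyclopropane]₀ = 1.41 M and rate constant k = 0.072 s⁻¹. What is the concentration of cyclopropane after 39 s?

0.08506 M

Step 1: For a first-order reaction: [cyclopropane] = [cyclopropane]₀ × e^(-kt)
Step 2: [cyclopropane] = 1.41 × e^(-0.072 × 39)
Step 3: [cyclopropane] = 1.41 × e^(-2.808)
Step 4: [cyclopropane] = 1.41 × 0.0603255 = 0.08506 M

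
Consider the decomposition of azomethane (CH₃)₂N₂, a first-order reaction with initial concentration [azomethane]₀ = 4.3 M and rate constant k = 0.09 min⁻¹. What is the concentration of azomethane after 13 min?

1.335 M

Step 1: For a first-order reaction: [azomethane] = [azomethane]₀ × e^(-kt)
Step 2: [azomethane] = 4.3 × e^(-0.09 × 13)
Step 3: [azomethane] = 4.3 × e^(-1.17)
Step 4: [azomethane] = 4.3 × 0.310367 = 1.335 M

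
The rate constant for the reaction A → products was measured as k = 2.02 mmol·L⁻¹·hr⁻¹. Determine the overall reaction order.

zeroth order (0)

Step 1: The units of k for an nth-order reaction are (concentration)^(1-n)·(time)⁻¹.
Step 2: Here k has units mmol·L⁻¹·hr⁻¹, so the concentration exponent is 1.
Step 3: 1 - n = 1 ⇒ n = 0. The reaction is zeroth order.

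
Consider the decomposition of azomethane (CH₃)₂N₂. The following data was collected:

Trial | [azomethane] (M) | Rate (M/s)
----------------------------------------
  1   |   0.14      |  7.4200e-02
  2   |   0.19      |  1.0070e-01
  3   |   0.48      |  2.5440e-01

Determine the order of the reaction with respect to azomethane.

first order (1)

Step 1: Compare trials to find order n where rate₂/rate₁ = ([azomethane]₂/[azomethane]₁)^n
Step 2: rate₂/rate₁ = 1.0070e-01/7.4200e-02 = 1.357
Step 3: [azomethane]₂/[azomethane]₁ = 0.19/0.14 = 1.357
Step 4: n = ln(1.357)/ln(1.357) = 1.00 ≈ 1
Step 5: The reaction is first order in azomethane.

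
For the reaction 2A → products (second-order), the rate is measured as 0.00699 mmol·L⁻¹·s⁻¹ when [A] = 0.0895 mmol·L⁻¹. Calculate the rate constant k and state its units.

0.8726 (mmol·L⁻¹)⁻¹·s⁻¹

Step 1: rate = k[A]^2, so k = rate / [A]^2.
Step 2: k = 0.00699 / (0.0895)^2 = 0.00699 / 0.00801.
Step 3: k = 0.8726 (mmol·L⁻¹)⁻¹·s⁻¹.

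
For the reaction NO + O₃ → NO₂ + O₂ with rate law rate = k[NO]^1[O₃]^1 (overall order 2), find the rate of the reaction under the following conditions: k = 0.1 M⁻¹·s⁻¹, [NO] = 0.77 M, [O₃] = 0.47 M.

0.03619 M/s

Step 1: The rate law is rate = k[NO]^1[O₃]^1, overall order = 1+1 = 2
Step 2: Substitute values: rate = 0.1 × (0.77)^1 × (0.47)^1
Step 3: rate = 0.1 × 0.77 × 0.47 = 0.03619 M/s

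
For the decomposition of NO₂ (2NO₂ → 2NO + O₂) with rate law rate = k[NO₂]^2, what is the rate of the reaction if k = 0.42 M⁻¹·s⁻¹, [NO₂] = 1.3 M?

0.7098 M/s

Step 1: Identify the rate law: rate = k[NO₂]^2
Step 2: Substitute values: rate = 0.42 × (1.3)^2
Step 3: Calculate: rate = 0.42 × 1.69 = 0.7098 M/s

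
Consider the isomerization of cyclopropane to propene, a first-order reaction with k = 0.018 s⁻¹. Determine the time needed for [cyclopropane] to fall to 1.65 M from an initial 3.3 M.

38.51 s

Step 1: For first-order: t = ln([cyclopropane]₀/[cyclopropane])/k
Step 2: t = ln(3.3/1.65)/0.018
Step 3: t = ln(2)/0.018
Step 4: t = 0.6931/0.018 = 38.51 s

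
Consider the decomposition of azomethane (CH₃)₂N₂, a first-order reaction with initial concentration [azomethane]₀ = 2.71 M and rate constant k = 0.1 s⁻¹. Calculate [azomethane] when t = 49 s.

0.02018 M

Step 1: For a first-order reaction: [azomethane] = [azomethane]₀ × e^(-kt)
Step 2: [azomethane] = 2.71 × e^(-0.1 × 49)
Step 3: [azomethane] = 2.71 × e^(-4.9)
Step 4: [azomethane] = 2.71 × 0.00744658 = 0.02018 M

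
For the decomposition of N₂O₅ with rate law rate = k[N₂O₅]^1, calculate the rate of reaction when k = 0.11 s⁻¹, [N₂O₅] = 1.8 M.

0.198 M/s

Step 1: Identify the rate law: rate = k[N₂O₅]^1
Step 2: Substitute values: rate = 0.11 × (1.8)^1
Step 3: Calculate: rate = 0.11 × 1.8 = 0.198 M/s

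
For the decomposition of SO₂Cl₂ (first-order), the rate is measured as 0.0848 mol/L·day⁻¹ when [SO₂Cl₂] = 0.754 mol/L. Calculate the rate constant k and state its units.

0.1125 day⁻¹

Step 1: rate = k[SO₂Cl₂]^1, so k = rate / [SO₂Cl₂]^1.
Step 2: k = 0.0848 / (0.754)^1 = 0.0848 / 0.754.
Step 3: k = 0.1125 day⁻¹.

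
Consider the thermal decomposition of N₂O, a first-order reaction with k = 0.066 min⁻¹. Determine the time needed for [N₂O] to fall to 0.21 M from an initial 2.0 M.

34.15 min

Step 1: For first-order: t = ln([N₂O]₀/[N₂O])/k
Step 2: t = ln(2.0/0.21)/0.066
Step 3: t = ln(9.524)/0.066
Step 4: t = 2.254/0.066 = 34.15 min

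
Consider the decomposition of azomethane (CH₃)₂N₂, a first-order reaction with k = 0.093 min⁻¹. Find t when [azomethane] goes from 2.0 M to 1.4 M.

3.835 min

Step 1: For first-order: t = ln([azomethane]₀/[azomethane])/k
Step 2: t = ln(2.0/1.4)/0.093
Step 3: t = ln(1.429)/0.093
Step 4: t = 0.3567/0.093 = 3.835 min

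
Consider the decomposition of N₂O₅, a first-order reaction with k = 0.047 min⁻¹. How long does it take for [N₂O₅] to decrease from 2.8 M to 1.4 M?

14.75 min

Step 1: For first-order: t = ln([N₂O₅]₀/[N₂O₅])/k
Step 2: t = ln(2.8/1.4)/0.047
Step 3: t = ln(2)/0.047
Step 4: t = 0.6931/0.047 = 14.75 min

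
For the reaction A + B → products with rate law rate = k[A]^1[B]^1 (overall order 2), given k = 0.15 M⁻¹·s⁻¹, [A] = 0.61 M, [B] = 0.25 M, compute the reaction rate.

0.02287 M/s

Step 1: The rate law is rate = k[A]^1[B]^1, overall order = 1+1 = 2
Step 2: Substitute values: rate = 0.15 × (0.61)^1 × (0.25)^1
Step 3: rate = 0.15 × 0.61 × 0.25 = 0.022875 M/s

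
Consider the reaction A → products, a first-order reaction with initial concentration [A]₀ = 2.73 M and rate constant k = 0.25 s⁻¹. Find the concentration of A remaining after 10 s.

0.2241 M

Step 1: For a first-order reaction: [A] = [A]₀ × e^(-kt)
Step 2: [A] = 2.73 × e^(-0.25 × 10)
Step 3: [A] = 2.73 × e^(-2.5)
Step 4: [A] = 2.73 × 0.082085 = 0.2241 M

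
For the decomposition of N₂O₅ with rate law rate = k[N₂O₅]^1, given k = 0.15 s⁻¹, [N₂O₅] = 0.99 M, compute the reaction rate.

0.1485 M/s

Step 1: Identify the rate law: rate = k[N₂O₅]^1
Step 2: Substitute values: rate = 0.15 × (0.99)^1
Step 3: Calculate: rate = 0.15 × 0.99 = 0.1485 M/s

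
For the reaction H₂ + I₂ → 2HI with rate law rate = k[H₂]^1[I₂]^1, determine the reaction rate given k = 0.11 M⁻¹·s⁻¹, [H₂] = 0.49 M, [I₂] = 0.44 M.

0.02372 M/s

Step 1: The rate law is rate = k[H₂]^1[I₂]^1
Step 2: Substitute: rate = 0.11 × (0.49)^1 × (0.44)^1
Step 3: rate = 0.11 × 0.49 × 0.44 = 0.023716 M/s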